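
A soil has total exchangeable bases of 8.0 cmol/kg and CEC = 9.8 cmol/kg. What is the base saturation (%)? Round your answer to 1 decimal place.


Step 1: BS = 100 * (sum of bases) / CEC
Step 2: BS = 100 * 8.0 / 9.8
Step 3: BS = 81.6%

81.6


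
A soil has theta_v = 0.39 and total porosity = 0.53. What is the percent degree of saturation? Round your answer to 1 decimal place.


Step 1: S = 100 * theta_v / n
Step 2: S = 100 * 0.39 / 0.53
Step 3: S = 73.6%

73.6


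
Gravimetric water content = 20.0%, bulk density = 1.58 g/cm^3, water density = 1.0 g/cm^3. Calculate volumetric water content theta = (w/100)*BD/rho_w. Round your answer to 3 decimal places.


Step 1: theta = (w / 100) * BD / rho_w
Step 2: theta = (20.0 / 100) * 1.58 / 1.0
Step 3: theta = 0.2 * 1.58
Step 4: theta = 0.316

0.316


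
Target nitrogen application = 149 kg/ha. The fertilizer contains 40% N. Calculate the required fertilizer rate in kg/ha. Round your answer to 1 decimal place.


Step 1: Fertilizer rate = target N / (N content / 100)
Step 2: Rate = 149 / (40 / 100)
Step 3: Rate = 149 / 0.4
Step 4: Rate = 372.5 kg/ha

372.5


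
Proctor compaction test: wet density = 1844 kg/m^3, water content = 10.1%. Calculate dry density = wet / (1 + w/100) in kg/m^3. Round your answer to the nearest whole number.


Step 1: Dry density = wet density / (1 + w/100)
Step 2: Dry density = 1844 / (1 + 10.1/100)
Step 3: Dry density = 1844 / 1.101
Step 4: Dry density = 1675 kg/m^3

1675


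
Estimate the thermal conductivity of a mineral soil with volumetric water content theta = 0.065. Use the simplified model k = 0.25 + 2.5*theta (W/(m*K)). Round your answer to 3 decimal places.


Step 1: k = 0.25 + 2.5 * theta
Step 2: k = 0.25 + 2.5 * 0.065
Step 3: k = 0.25 + 0.163
Step 4: k = 0.413 W/(m*K)

0.413


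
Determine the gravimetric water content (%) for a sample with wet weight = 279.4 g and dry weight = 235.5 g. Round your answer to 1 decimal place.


Step 1: Water mass = wet - dry = 279.4 - 235.5 = 43.9 g
Step 2: w = 100 * water mass / dry mass
Step 3: w = 100 * 43.9 / 235.5 = 18.6%

18.6


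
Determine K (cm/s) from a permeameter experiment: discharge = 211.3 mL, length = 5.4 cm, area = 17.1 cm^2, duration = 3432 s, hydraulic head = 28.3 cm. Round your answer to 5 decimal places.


Step 1: K = Q * L / (A * t * h)
Step 2: Numerator = 211.3 * 5.4 = 1141.02
Step 3: Denominator = 17.1 * 3432 * 28.3 = 1660847.76
Step 4: K = 1141.02 / 1660847.76 = 0.00069 cm/s

0.00069


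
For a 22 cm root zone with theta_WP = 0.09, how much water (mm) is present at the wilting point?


Step 1: Water (mm) = theta_WP * depth * 10
Step 2: Water = 0.09 * 22 * 10
Step 3: Water = 19.8 mm

19.8


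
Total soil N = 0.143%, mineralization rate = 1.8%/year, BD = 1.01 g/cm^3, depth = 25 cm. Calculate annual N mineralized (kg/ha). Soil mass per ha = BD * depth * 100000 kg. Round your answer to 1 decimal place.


Step 1: Soil mass per ha = BD * depth * 100000 = 1.01 * 25 * 100000 = 2525000 kg
Step 2: Total N pool = soil mass * N%/100 = 2525000 * 0.143/100 = 3610.75 kg/ha
Step 3: N mineralized = N pool * rate%/100 = 3610.75 * 1.8/100 = 65.0 kg/ha/yr

65.0


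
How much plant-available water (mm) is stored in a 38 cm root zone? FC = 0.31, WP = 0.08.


Step 1: Available water = (FC - WP) * depth * 10
Step 2: AW = (0.31 - 0.08) * 38 * 10
Step 3: AW = 0.23 * 38 * 10
Step 4: AW = 87.4 mm

87.4


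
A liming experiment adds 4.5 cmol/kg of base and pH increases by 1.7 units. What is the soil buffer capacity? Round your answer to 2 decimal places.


Step 1: BC = change in base / change in pH
Step 2: BC = 4.5 / 1.7
Step 3: BC = 2.65 cmol/(kg*pH unit)

2.65


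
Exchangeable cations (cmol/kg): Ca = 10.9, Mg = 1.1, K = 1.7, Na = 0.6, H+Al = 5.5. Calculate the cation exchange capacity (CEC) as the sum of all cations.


Step 1: CEC = Ca + Mg + K + Na + (H+Al)
Step 2: CEC = 10.9 + 1.1 + 1.7 + 0.6 + 5.5
Step 3: CEC = 19.8 cmol/kg

19.8


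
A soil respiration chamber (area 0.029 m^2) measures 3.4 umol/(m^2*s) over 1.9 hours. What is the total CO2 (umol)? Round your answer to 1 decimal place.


Step 1: Convert time to seconds: 1.9 hr * 3600 = 6840.0 s
Step 2: Total = flux * area * time_s
Step 3: Total = 3.4 * 0.029 * 6840.0
Step 4: Total = 674.4 umol

674.4


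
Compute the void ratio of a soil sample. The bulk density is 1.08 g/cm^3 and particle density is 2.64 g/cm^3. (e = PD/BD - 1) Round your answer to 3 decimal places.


Step 1: e = PD / BD - 1
Step 2: e = 2.64 / 1.08 - 1
Step 3: e = 2.44444 - 1
Step 4: e = 1.444

1.444


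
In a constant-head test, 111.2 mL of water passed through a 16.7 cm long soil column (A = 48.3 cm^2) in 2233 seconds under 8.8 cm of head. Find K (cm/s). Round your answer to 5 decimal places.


Step 1: K = Q * L / (A * t * h)
Step 2: Numerator = 111.2 * 16.7 = 1857.04
Step 3: Denominator = 48.3 * 2233 * 8.8 = 949114.32
Step 4: K = 1857.04 / 949114.32 = 0.00196 cm/s

0.00196


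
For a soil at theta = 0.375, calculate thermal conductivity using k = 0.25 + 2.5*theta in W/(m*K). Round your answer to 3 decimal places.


Step 1: k = 0.25 + 2.5 * theta
Step 2: k = 0.25 + 2.5 * 0.375
Step 3: k = 0.25 + 0.938
Step 4: k = 1.188 W/(m*K)

1.188


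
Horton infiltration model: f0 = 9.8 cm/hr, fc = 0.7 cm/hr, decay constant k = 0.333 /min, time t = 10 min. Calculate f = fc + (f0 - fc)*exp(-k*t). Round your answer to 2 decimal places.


Step 1: f = fc + (f0 - fc) * exp(-k * t)
Step 2: exp(-0.333 * 10) = 0.035793
Step 3: f = 0.7 + (9.8 - 0.7) * 0.035793
Step 4: f = 0.7 + 9.1 * 0.035793
Step 5: f = 1.03 cm/hr

1.03


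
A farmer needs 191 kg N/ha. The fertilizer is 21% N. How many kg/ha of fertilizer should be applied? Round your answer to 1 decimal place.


Step 1: Fertilizer rate = target N / (N content / 100)
Step 2: Rate = 191 / (21 / 100)
Step 3: Rate = 191 / 0.21
Step 4: Rate = 909.5 kg/ha

909.5


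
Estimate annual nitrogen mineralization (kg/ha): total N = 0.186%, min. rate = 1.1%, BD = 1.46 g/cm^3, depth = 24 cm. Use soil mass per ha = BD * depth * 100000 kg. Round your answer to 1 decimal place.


Step 1: Soil mass per ha = BD * depth * 100000 = 1.46 * 24 * 100000 = 3504000 kg
Step 2: Total N pool = soil mass * N%/100 = 3504000 * 0.186/100 = 6517.44 kg/ha
Step 3: N mineralized = N pool * rate%/100 = 6517.44 * 1.1/100 = 71.7 kg/ha/yr

71.7


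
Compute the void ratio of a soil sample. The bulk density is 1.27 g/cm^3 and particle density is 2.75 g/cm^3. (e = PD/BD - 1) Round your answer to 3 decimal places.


Step 1: e = PD / BD - 1
Step 2: e = 2.75 / 1.27 - 1
Step 3: e = 2.16535 - 1
Step 4: e = 1.165

1.165


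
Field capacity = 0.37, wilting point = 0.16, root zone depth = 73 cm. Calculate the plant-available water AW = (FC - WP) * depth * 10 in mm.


Step 1: Available water = (FC - WP) * depth * 10
Step 2: AW = (0.37 - 0.16) * 73 * 10
Step 3: AW = 0.21 * 73 * 10
Step 4: AW = 153.3 mm

153.3


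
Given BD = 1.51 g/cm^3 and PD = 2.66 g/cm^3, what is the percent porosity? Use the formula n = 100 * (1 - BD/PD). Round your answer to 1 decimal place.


Step 1: Formula: n = 100 * (1 - BD / PD)
Step 2: n = 100 * (1 - 1.51 / 2.66)
Step 3: n = 100 * (1 - 0.56767)
Step 4: n = 43.2%

43.2


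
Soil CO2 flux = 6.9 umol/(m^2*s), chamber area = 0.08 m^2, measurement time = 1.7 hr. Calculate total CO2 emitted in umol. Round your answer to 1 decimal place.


Step 1: Convert time to seconds: 1.7 hr * 3600 = 6120.0 s
Step 2: Total = flux * area * time_s
Step 3: Total = 6.9 * 0.08 * 6120.0
Step 4: Total = 3378.2 umol

3378.2


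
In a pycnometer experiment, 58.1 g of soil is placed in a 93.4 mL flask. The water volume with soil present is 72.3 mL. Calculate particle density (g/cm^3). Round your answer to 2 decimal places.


Step 1: Volume of solids = flask volume - water volume with soil
Step 2: V_solids = 93.4 - 72.3 = 21.1 mL
Step 3: Particle density = mass / V_solids = 58.1 / 21.1 = 2.75 g/cm^3

2.75


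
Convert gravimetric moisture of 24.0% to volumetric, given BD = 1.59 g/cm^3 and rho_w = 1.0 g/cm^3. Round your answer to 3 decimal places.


Step 1: theta = (w / 100) * BD / rho_w
Step 2: theta = (24.0 / 100) * 1.59 / 1.0
Step 3: theta = 0.24 * 1.59
Step 4: theta = 0.382

0.382


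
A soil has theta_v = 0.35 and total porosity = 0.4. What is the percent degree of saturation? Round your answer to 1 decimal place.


Step 1: S = 100 * theta_v / n
Step 2: S = 100 * 0.35 / 0.4
Step 3: S = 87.5%

87.5


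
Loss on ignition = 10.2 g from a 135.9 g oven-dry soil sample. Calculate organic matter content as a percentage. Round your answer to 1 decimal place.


Step 1: OM% = 100 * LOI / sample mass
Step 2: OM = 100 * 10.2 / 135.9
Step 3: OM = 7.5%

7.5


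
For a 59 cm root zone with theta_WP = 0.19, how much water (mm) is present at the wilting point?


Step 1: Water (mm) = theta_WP * depth * 10
Step 2: Water = 0.19 * 59 * 10
Step 3: Water = 112.1 mm

112.1


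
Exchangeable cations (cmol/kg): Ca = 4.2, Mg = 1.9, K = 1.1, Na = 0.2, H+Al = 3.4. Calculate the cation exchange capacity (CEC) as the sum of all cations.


Step 1: CEC = Ca + Mg + K + Na + (H+Al)
Step 2: CEC = 4.2 + 1.9 + 1.1 + 0.2 + 3.4
Step 3: CEC = 10.8 cmol/kg

10.8


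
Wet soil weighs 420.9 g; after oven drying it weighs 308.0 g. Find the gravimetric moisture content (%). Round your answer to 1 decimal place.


Step 1: Water mass = wet - dry = 420.9 - 308.0 = 112.9 g
Step 2: w = 100 * water mass / dry mass
Step 3: w = 100 * 112.9 / 308.0 = 36.7%

36.7


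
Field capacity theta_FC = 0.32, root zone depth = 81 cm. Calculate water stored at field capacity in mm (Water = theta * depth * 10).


Step 1: Water (mm) = theta_FC * depth (cm) * 10
Step 2: Water = 0.32 * 81 * 10
Step 3: Water = 259.2 mm

259.2


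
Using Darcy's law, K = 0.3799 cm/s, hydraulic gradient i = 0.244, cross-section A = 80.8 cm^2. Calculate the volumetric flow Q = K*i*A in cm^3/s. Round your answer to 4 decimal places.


Step 1: Apply Darcy's law: Q = K * i * A
Step 2: Q = 0.3799 * 0.244 * 80.8
Step 3: Q = 7.4898 cm^3/s

7.4898


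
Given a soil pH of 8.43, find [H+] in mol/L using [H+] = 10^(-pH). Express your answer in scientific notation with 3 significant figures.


Step 1: [H+] = 10^(-pH)
Step 2: [H+] = 10^(-8.43)
Step 3: [H+] = 3.72e-09 mol/L

3.72e-09


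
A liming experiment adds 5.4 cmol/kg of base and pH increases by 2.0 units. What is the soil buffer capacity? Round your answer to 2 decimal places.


Step 1: BC = change in base / change in pH
Step 2: BC = 5.4 / 2.0
Step 3: BC = 2.7 cmol/(kg*pH unit)

2.7


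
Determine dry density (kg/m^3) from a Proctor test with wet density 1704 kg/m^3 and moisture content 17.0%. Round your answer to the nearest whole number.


Step 1: Dry density = wet density / (1 + w/100)
Step 2: Dry density = 1704 / (1 + 17.0/100)
Step 3: Dry density = 1704 / 1.17
Step 4: Dry density = 1456 kg/m^3

1456


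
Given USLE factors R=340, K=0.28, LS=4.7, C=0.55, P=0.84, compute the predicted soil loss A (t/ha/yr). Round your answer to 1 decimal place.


Step 1: A = R * K * LS * C * P
Step 2: R * K = 340 * 0.28 = 95.2
Step 3: (R*K) * LS = 95.2 * 4.7 = 447.44
Step 4: * C * P = 447.44 * 0.55 * 0.84 = 206.7
Step 5: A = 206.7 t/(ha*yr)

206.7


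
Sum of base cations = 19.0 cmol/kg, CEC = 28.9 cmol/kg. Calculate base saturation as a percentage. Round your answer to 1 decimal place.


Step 1: BS = 100 * (sum of bases) / CEC
Step 2: BS = 100 * 19.0 / 28.9
Step 3: BS = 65.7%

65.7


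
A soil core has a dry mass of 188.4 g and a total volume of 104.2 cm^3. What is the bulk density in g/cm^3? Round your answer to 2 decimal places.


Step 1: Identify the formula: BD = dry mass / volume
Step 2: Substitute values: BD = 188.4 / 104.2
Step 3: BD = 1.81 g/cm^3

1.81


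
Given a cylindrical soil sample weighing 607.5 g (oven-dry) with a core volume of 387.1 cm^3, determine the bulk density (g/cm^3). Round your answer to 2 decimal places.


Step 1: Identify the formula: BD = dry mass / volume
Step 2: Substitute values: BD = 607.5 / 387.1
Step 3: BD = 1.57 g/cm^3

1.57


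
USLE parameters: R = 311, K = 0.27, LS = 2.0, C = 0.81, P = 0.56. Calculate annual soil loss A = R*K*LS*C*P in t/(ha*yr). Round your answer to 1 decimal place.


Step 1: A = R * K * LS * C * P
Step 2: R * K = 311 * 0.27 = 83.97
Step 3: (R*K) * LS = 83.97 * 2.0 = 167.94
Step 4: * C * P = 167.94 * 0.81 * 0.56 = 76.2
Step 5: A = 76.2 t/(ha*yr)

76.2


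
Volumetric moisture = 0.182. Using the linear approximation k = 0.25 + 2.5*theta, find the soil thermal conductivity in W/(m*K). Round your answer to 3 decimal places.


Step 1: k = 0.25 + 2.5 * theta
Step 2: k = 0.25 + 2.5 * 0.182
Step 3: k = 0.25 + 0.455
Step 4: k = 0.705 W/(m*K)

0.705


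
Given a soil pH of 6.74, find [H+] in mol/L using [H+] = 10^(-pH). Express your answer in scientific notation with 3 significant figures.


Step 1: [H+] = 10^(-pH)
Step 2: [H+] = 10^(-6.74)
Step 3: [H+] = 1.82e-07 mol/L

1.82e-07


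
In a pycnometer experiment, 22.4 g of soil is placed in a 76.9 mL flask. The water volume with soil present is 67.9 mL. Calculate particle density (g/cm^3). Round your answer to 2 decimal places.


Step 1: Volume of solids = flask volume - water volume with soil
Step 2: V_solids = 76.9 - 67.9 = 9.0 mL
Step 3: Particle density = mass / V_solids = 22.4 / 9.0 = 2.49 g/cm^3

2.49


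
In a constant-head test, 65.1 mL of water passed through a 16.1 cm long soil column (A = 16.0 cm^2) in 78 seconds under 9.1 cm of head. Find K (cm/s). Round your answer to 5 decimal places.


Step 1: K = Q * L / (A * t * h)
Step 2: Numerator = 65.1 * 16.1 = 1048.11
Step 3: Denominator = 16.0 * 78 * 9.1 = 11356.8
Step 4: K = 1048.11 / 11356.8 = 0.09229 cm/s

0.09229


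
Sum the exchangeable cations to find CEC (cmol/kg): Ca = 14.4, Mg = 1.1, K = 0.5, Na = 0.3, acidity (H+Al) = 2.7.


Step 1: CEC = Ca + Mg + K + Na + (H+Al)
Step 2: CEC = 14.4 + 1.1 + 0.5 + 0.3 + 2.7
Step 3: CEC = 19.0 cmol/kg

19.0


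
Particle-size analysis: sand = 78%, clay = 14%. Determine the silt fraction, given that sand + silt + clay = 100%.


Step 1: sand + silt + clay = 100%
Step 2: silt = 100 - sand - clay
Step 3: silt = 100 - 78 - 14
Step 4: silt = 8%

8


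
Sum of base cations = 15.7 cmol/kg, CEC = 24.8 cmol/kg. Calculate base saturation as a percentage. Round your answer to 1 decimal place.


Step 1: BS = 100 * (sum of bases) / CEC
Step 2: BS = 100 * 15.7 / 24.8
Step 3: BS = 63.3%

63.3


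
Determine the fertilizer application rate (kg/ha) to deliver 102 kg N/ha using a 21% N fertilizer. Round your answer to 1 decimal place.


Step 1: Fertilizer rate = target N / (N content / 100)
Step 2: Rate = 102 / (21 / 100)
Step 3: Rate = 102 / 0.21
Step 4: Rate = 485.7 kg/ha

485.7


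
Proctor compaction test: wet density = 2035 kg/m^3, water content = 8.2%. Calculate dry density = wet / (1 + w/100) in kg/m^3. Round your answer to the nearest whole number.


Step 1: Dry density = wet density / (1 + w/100)
Step 2: Dry density = 2035 / (1 + 8.2/100)
Step 3: Dry density = 2035 / 1.082
Step 4: Dry density = 1881 kg/m^3

1881


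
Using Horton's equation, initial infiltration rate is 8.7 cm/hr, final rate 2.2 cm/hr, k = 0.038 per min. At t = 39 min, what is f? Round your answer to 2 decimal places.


Step 1: f = fc + (f0 - fc) * exp(-k * t)
Step 2: exp(-0.038 * 39) = 0.227183
Step 3: f = 2.2 + (8.7 - 2.2) * 0.227183
Step 4: f = 2.2 + 6.5 * 0.227183
Step 5: f = 3.68 cm/hr

3.68


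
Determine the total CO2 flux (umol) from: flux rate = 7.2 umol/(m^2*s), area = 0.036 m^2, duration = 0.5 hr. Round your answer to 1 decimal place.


Step 1: Convert time to seconds: 0.5 hr * 3600 = 1800.0 s
Step 2: Total = flux * area * time_s
Step 3: Total = 7.2 * 0.036 * 1800.0
Step 4: Total = 466.6 umol

466.6


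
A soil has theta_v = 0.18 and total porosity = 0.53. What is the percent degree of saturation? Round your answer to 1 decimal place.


Step 1: S = 100 * theta_v / n
Step 2: S = 100 * 0.18 / 0.53
Step 3: S = 34.0%

34.0


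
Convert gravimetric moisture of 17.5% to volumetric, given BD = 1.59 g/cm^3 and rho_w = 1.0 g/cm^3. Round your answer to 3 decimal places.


Step 1: theta = (w / 100) * BD / rho_w
Step 2: theta = (17.5 / 100) * 1.59 / 1.0
Step 3: theta = 0.175 * 1.59
Step 4: theta = 0.278

0.278


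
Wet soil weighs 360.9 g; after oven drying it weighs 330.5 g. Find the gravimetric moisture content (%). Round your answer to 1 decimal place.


Step 1: Water mass = wet - dry = 360.9 - 330.5 = 30.4 g
Step 2: w = 100 * water mass / dry mass
Step 3: w = 100 * 30.4 / 330.5 = 9.2%

9.2


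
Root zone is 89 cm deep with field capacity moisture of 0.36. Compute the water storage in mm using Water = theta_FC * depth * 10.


Step 1: Water (mm) = theta_FC * depth (cm) * 10
Step 2: Water = 0.36 * 89 * 10
Step 3: Water = 320.4 mm

320.4


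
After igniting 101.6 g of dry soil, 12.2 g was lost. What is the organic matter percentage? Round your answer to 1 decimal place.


Step 1: OM% = 100 * LOI / sample mass
Step 2: OM = 100 * 12.2 / 101.6
Step 3: OM = 12.0%

12.0


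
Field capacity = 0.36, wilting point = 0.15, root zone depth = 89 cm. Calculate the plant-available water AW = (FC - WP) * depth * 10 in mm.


Step 1: Available water = (FC - WP) * depth * 10
Step 2: AW = (0.36 - 0.15) * 89 * 10
Step 3: AW = 0.21 * 89 * 10
Step 4: AW = 186.9 mm

186.9


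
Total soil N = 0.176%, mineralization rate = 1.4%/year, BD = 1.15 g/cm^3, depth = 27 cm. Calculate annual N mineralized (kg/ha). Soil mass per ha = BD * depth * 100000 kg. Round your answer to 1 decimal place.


Step 1: Soil mass per ha = BD * depth * 100000 = 1.15 * 27 * 100000 = 3105000 kg
Step 2: Total N pool = soil mass * N%/100 = 3105000 * 0.176/100 = 5464.8 kg/ha
Step 3: N mineralized = N pool * rate%/100 = 5464.8 * 1.4/100 = 76.5 kg/ha/yr

76.5


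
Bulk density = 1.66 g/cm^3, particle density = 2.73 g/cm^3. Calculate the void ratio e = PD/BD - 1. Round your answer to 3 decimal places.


Step 1: e = PD / BD - 1
Step 2: e = 2.73 / 1.66 - 1
Step 3: e = 1.64458 - 1
Step 4: e = 0.645

0.645


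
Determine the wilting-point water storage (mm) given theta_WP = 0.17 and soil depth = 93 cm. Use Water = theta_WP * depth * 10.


Step 1: Water (mm) = theta_WP * depth * 10
Step 2: Water = 0.17 * 93 * 10
Step 3: Water = 158.1 mm

158.1


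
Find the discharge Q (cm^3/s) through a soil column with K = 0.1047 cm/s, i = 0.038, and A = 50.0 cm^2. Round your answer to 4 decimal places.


Step 1: Apply Darcy's law: Q = K * i * A
Step 2: Q = 0.1047 * 0.038 * 50.0
Step 3: Q = 0.1989 cm^3/s

0.1989


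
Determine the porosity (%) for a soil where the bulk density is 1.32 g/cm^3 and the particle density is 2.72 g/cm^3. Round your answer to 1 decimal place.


Step 1: Formula: n = 100 * (1 - BD / PD)
Step 2: n = 100 * (1 - 1.32 / 2.72)
Step 3: n = 100 * (1 - 0.48529)
Step 4: n = 51.5%

51.5


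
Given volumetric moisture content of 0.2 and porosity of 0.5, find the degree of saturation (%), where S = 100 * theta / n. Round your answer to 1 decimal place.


Step 1: S = 100 * theta_v / n
Step 2: S = 100 * 0.2 / 0.5
Step 3: S = 40.0%

40.0


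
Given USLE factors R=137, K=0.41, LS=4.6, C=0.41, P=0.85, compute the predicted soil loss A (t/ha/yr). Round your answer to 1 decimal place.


Step 1: A = R * K * LS * C * P
Step 2: R * K = 137 * 0.41 = 56.17
Step 3: (R*K) * LS = 56.17 * 4.6 = 258.382
Step 4: * C * P = 258.382 * 0.41 * 0.85 = 90.0
Step 5: A = 90.0 t/(ha*yr)

90.0


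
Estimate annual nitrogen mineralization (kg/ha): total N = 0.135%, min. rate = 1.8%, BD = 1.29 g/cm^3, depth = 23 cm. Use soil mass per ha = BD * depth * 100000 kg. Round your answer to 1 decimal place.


Step 1: Soil mass per ha = BD * depth * 100000 = 1.29 * 23 * 100000 = 2967000 kg
Step 2: Total N pool = soil mass * N%/100 = 2967000 * 0.135/100 = 4005.45 kg/ha
Step 3: N mineralized = N pool * rate%/100 = 4005.45 * 1.8/100 = 72.1 kg/ha/yr

72.1


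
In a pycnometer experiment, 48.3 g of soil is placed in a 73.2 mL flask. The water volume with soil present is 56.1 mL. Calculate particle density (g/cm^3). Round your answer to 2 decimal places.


Step 1: Volume of solids = flask volume - water volume with soil
Step 2: V_solids = 73.2 - 56.1 = 17.1 mL
Step 3: Particle density = mass / V_solids = 48.3 / 17.1 = 2.82 g/cm^3

2.82


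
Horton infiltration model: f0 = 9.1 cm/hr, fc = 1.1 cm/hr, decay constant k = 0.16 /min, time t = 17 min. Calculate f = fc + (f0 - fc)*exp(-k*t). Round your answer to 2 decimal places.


Step 1: f = fc + (f0 - fc) * exp(-k * t)
Step 2: exp(-0.16 * 17) = 0.065875
Step 3: f = 1.1 + (9.1 - 1.1) * 0.065875
Step 4: f = 1.1 + 8.0 * 0.065875
Step 5: f = 1.63 cm/hr

1.63


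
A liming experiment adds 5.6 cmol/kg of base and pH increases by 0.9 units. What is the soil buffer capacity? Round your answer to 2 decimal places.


Step 1: BC = change in base / change in pH
Step 2: BC = 5.6 / 0.9
Step 3: BC = 6.22 cmol/(kg*pH unit)

6.22


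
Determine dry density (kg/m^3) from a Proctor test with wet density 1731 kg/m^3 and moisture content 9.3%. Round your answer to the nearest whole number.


Step 1: Dry density = wet density / (1 + w/100)
Step 2: Dry density = 1731 / (1 + 9.3/100)
Step 3: Dry density = 1731 / 1.093
Step 4: Dry density = 1584 kg/m^3

1584


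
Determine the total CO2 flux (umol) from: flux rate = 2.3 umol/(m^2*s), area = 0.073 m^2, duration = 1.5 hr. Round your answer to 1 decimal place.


Step 1: Convert time to seconds: 1.5 hr * 3600 = 5400.0 s
Step 2: Total = flux * area * time_s
Step 3: Total = 2.3 * 0.073 * 5400.0
Step 4: Total = 906.7 umol

906.7


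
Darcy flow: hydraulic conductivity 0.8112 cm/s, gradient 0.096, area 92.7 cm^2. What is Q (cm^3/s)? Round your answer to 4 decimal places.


Step 1: Apply Darcy's law: Q = K * i * A
Step 2: Q = 0.8112 * 0.096 * 92.7
Step 3: Q = 7.219 cm^3/s

7.219


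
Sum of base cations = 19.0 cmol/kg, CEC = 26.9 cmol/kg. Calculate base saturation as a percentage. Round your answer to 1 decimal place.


Step 1: BS = 100 * (sum of bases) / CEC
Step 2: BS = 100 * 19.0 / 26.9
Step 3: BS = 70.6%

70.6


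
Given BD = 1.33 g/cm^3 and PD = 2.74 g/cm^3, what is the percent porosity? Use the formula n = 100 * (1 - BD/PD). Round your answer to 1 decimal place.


Step 1: Formula: n = 100 * (1 - BD / PD)
Step 2: n = 100 * (1 - 1.33 / 2.74)
Step 3: n = 100 * (1 - 0.4854)
Step 4: n = 51.5%

51.5


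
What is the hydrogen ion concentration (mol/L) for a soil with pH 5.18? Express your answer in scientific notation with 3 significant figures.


Step 1: [H+] = 10^(-pH)
Step 2: [H+] = 10^(-5.18)
Step 3: [H+] = 6.61e-06 mol/L

6.61e-06


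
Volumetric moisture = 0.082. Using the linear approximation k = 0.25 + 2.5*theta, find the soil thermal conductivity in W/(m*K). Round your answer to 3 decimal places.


Step 1: k = 0.25 + 2.5 * theta
Step 2: k = 0.25 + 2.5 * 0.082
Step 3: k = 0.25 + 0.205
Step 4: k = 0.455 W/(m*K)

0.455


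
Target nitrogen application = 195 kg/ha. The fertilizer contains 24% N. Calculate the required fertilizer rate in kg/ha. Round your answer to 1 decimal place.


Step 1: Fertilizer rate = target N / (N content / 100)
Step 2: Rate = 195 / (24 / 100)
Step 3: Rate = 195 / 0.24
Step 4: Rate = 812.5 kg/ha

812.5


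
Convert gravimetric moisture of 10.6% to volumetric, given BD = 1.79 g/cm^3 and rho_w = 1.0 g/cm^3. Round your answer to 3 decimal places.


Step 1: theta = (w / 100) * BD / rho_w
Step 2: theta = (10.6 / 100) * 1.79 / 1.0
Step 3: theta = 0.106 * 1.79
Step 4: theta = 0.19

0.19


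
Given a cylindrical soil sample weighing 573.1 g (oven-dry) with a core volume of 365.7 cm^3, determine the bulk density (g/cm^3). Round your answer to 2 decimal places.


Step 1: Identify the formula: BD = dry mass / volume
Step 2: Substitute values: BD = 573.1 / 365.7
Step 3: BD = 1.57 g/cm^3

1.57


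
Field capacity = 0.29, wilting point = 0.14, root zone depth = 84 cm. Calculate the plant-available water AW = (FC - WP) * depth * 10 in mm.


Step 1: Available water = (FC - WP) * depth * 10
Step 2: AW = (0.29 - 0.14) * 84 * 10
Step 3: AW = 0.15 * 84 * 10
Step 4: AW = 126.0 mm

126.0


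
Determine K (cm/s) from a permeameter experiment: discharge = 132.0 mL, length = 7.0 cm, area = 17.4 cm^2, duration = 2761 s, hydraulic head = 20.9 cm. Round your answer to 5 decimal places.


Step 1: K = Q * L / (A * t * h)
Step 2: Numerator = 132.0 * 7.0 = 924.0
Step 3: Denominator = 17.4 * 2761 * 20.9 = 1004065.26
Step 4: K = 924.0 / 1004065.26 = 0.00092 cm/s

0.00092


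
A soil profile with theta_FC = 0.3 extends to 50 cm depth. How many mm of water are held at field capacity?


Step 1: Water (mm) = theta_FC * depth (cm) * 10
Step 2: Water = 0.3 * 50 * 10
Step 3: Water = 150.0 mm

150.0


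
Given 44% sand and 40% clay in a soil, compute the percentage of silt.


Step 1: sand + silt + clay = 100%
Step 2: silt = 100 - sand - clay
Step 3: silt = 100 - 44 - 40
Step 4: silt = 16%

16


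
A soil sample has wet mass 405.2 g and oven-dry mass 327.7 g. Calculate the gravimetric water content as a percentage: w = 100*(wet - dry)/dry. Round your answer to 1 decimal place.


Step 1: Water mass = wet - dry = 405.2 - 327.7 = 77.5 g
Step 2: w = 100 * water mass / dry mass
Step 3: w = 100 * 77.5 / 327.7 = 23.6%

23.6


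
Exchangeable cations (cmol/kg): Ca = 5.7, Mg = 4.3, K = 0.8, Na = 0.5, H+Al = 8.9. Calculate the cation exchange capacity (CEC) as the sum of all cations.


Step 1: CEC = Ca + Mg + K + Na + (H+Al)
Step 2: CEC = 5.7 + 4.3 + 0.8 + 0.5 + 8.9
Step 3: CEC = 20.2 cmol/kg

20.2


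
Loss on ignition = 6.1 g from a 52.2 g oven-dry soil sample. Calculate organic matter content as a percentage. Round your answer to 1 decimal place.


Step 1: OM% = 100 * LOI / sample mass
Step 2: OM = 100 * 6.1 / 52.2
Step 3: OM = 11.7%

11.7


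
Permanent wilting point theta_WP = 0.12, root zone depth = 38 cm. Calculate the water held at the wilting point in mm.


Step 1: Water (mm) = theta_WP * depth * 10
Step 2: Water = 0.12 * 38 * 10
Step 3: Water = 45.6 mm

45.6


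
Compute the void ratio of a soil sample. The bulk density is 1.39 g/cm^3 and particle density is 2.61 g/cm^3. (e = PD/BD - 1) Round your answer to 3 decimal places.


Step 1: e = PD / BD - 1
Step 2: e = 2.61 / 1.39 - 1
Step 3: e = 1.8777 - 1
Step 4: e = 0.878

0.878


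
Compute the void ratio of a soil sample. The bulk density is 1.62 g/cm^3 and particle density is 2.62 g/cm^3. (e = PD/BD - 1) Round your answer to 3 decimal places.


Step 1: e = PD / BD - 1
Step 2: e = 2.62 / 1.62 - 1
Step 3: e = 1.61728 - 1
Step 4: e = 0.617

0.617


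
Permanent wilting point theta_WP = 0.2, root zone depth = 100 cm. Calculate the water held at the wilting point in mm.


Step 1: Water (mm) = theta_WP * depth * 10
Step 2: Water = 0.2 * 100 * 10
Step 3: Water = 200.0 mm

200.0


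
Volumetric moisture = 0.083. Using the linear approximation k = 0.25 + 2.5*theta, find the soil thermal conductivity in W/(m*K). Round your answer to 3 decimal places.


Step 1: k = 0.25 + 2.5 * theta
Step 2: k = 0.25 + 2.5 * 0.083
Step 3: k = 0.25 + 0.208
Step 4: k = 0.458 W/(m*K)

0.458


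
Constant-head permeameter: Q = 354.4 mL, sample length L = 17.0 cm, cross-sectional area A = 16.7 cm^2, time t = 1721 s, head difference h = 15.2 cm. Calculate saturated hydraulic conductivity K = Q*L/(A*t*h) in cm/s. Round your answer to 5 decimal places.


Step 1: K = Q * L / (A * t * h)
Step 2: Numerator = 354.4 * 17.0 = 6024.8
Step 3: Denominator = 16.7 * 1721 * 15.2 = 436858.64
Step 4: K = 6024.8 / 436858.64 = 0.01379 cm/s

0.01379


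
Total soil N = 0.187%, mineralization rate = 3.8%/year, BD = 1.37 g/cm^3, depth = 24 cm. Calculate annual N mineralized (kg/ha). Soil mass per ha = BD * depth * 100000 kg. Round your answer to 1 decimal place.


Step 1: Soil mass per ha = BD * depth * 100000 = 1.37 * 24 * 100000 = 3288000 kg
Step 2: Total N pool = soil mass * N%/100 = 3288000 * 0.187/100 = 6148.56 kg/ha
Step 3: N mineralized = N pool * rate%/100 = 6148.56 * 3.8/100 = 233.6 kg/ha/yr

233.6


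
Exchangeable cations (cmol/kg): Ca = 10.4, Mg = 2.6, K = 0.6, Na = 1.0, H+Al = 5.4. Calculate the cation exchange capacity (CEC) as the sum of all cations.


Step 1: CEC = Ca + Mg + K + Na + (H+Al)
Step 2: CEC = 10.4 + 2.6 + 0.6 + 1.0 + 5.4
Step 3: CEC = 20.0 cmol/kg

20.0


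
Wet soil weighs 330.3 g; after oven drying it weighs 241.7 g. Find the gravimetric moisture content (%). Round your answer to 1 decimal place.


Step 1: Water mass = wet - dry = 330.3 - 241.7 = 88.6 g
Step 2: w = 100 * water mass / dry mass
Step 3: w = 100 * 88.6 / 241.7 = 36.7%

36.7


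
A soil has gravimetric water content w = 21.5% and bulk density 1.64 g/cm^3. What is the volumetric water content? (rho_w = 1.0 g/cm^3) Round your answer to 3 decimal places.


Step 1: theta = (w / 100) * BD / rho_w
Step 2: theta = (21.5 / 100) * 1.64 / 1.0
Step 3: theta = 0.215 * 1.64
Step 4: theta = 0.353

0.353


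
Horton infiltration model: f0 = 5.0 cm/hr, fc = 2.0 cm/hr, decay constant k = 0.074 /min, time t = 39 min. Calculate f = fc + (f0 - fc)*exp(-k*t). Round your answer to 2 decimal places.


Step 1: f = fc + (f0 - fc) * exp(-k * t)
Step 2: exp(-0.074 * 39) = 0.055799
Step 3: f = 2.0 + (5.0 - 2.0) * 0.055799
Step 4: f = 2.0 + 3.0 * 0.055799
Step 5: f = 2.17 cm/hr

2.17


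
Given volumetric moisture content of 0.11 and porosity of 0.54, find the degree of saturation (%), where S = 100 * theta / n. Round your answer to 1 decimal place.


Step 1: S = 100 * theta_v / n
Step 2: S = 100 * 0.11 / 0.54
Step 3: S = 20.4%

20.4


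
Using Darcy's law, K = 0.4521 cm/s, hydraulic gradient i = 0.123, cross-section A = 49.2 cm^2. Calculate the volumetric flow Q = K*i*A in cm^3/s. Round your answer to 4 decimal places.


Step 1: Apply Darcy's law: Q = K * i * A
Step 2: Q = 0.4521 * 0.123 * 49.2
Step 3: Q = 2.7359 cm^3/s

2.7359


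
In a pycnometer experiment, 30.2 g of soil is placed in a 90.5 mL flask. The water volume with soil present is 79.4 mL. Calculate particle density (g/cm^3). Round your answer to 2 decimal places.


Step 1: Volume of solids = flask volume - water volume with soil
Step 2: V_solids = 90.5 - 79.4 = 11.1 mL
Step 3: Particle density = mass / V_solids = 30.2 / 11.1 = 2.72 g/cm^3

2.72


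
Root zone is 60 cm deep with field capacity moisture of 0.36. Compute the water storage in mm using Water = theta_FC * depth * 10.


Step 1: Water (mm) = theta_FC * depth (cm) * 10
Step 2: Water = 0.36 * 60 * 10
Step 3: Water = 216.0 mm

216.0


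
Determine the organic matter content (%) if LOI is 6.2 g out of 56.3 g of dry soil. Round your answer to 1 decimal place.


Step 1: OM% = 100 * LOI / sample mass
Step 2: OM = 100 * 6.2 / 56.3
Step 3: OM = 11.0%

11.0


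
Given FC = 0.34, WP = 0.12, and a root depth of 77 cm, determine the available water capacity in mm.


Step 1: Available water = (FC - WP) * depth * 10
Step 2: AW = (0.34 - 0.12) * 77 * 10
Step 3: AW = 0.22 * 77 * 10
Step 4: AW = 169.4 mm

169.4


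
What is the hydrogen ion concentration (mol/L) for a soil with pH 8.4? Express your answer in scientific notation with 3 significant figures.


Step 1: [H+] = 10^(-pH)
Step 2: [H+] = 10^(-8.4)
Step 3: [H+] = 3.98e-09 mol/L

3.98e-09


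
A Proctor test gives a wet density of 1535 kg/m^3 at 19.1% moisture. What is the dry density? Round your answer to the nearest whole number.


Step 1: Dry density = wet density / (1 + w/100)
Step 2: Dry density = 1535 / (1 + 19.1/100)
Step 3: Dry density = 1535 / 1.191
Step 4: Dry density = 1289 kg/m^3

1289


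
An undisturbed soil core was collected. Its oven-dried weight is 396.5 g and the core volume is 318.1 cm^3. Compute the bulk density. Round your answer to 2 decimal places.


Step 1: Identify the formula: BD = dry mass / volume
Step 2: Substitute values: BD = 396.5 / 318.1
Step 3: BD = 1.25 g/cm^3

1.25


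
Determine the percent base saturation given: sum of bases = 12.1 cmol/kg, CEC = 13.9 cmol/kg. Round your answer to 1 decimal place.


Step 1: BS = 100 * (sum of bases) / CEC
Step 2: BS = 100 * 12.1 / 13.9
Step 3: BS = 87.1%

87.1


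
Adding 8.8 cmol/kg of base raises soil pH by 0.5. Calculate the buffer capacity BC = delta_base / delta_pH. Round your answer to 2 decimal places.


Step 1: BC = change in base / change in pH
Step 2: BC = 8.8 / 0.5
Step 3: BC = 17.6 cmol/(kg*pH unit)

17.6


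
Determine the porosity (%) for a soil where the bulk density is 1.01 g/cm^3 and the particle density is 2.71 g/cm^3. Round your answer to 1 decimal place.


Step 1: Formula: n = 100 * (1 - BD / PD)
Step 2: n = 100 * (1 - 1.01 / 2.71)
Step 3: n = 100 * (1 - 0.37269)
Step 4: n = 62.7%

62.7


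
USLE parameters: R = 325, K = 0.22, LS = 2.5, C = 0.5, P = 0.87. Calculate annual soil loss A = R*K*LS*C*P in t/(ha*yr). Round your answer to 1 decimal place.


Step 1: A = R * K * LS * C * P
Step 2: R * K = 325 * 0.22 = 71.5
Step 3: (R*K) * LS = 71.5 * 2.5 = 178.75
Step 4: * C * P = 178.75 * 0.5 * 0.87 = 77.8
Step 5: A = 77.8 t/(ha*yr)

77.8


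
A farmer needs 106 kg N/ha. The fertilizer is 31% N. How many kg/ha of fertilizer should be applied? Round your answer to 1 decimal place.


Step 1: Fertilizer rate = target N / (N content / 100)
Step 2: Rate = 106 / (31 / 100)
Step 3: Rate = 106 / 0.31
Step 4: Rate = 341.9 kg/ha

341.9


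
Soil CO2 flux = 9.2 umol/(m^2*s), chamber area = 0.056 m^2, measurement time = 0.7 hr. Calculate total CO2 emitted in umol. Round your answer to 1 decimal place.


Step 1: Convert time to seconds: 0.7 hr * 3600 = 2520.0 s
Step 2: Total = flux * area * time_s
Step 3: Total = 9.2 * 0.056 * 2520.0
Step 4: Total = 1298.3 umol

1298.3


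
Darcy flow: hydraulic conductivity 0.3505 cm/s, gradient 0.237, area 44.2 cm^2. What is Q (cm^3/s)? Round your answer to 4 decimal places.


Step 1: Apply Darcy's law: Q = K * i * A
Step 2: Q = 0.3505 * 0.237 * 44.2
Step 3: Q = 3.6716 cm^3/s

3.6716


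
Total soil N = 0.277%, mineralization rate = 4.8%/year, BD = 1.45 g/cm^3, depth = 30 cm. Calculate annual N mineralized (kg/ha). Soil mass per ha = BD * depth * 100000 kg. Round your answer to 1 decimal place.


Step 1: Soil mass per ha = BD * depth * 100000 = 1.45 * 30 * 100000 = 4350000 kg
Step 2: Total N pool = soil mass * N%/100 = 4350000 * 0.277/100 = 12049.5 kg/ha
Step 3: N mineralized = N pool * rate%/100 = 12049.5 * 4.8/100 = 578.4 kg/ha/yr

578.4


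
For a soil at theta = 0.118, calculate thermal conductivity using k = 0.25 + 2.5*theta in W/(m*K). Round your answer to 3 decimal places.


Step 1: k = 0.25 + 2.5 * theta
Step 2: k = 0.25 + 2.5 * 0.118
Step 3: k = 0.25 + 0.295
Step 4: k = 0.545 W/(m*K)

0.545


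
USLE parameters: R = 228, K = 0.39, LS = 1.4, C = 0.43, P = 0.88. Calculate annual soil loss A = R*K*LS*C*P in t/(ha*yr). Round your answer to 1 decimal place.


Step 1: A = R * K * LS * C * P
Step 2: R * K = 228 * 0.39 = 88.92
Step 3: (R*K) * LS = 88.92 * 1.4 = 124.488
Step 4: * C * P = 124.488 * 0.43 * 0.88 = 47.1
Step 5: A = 47.1 t/(ha*yr)

47.1


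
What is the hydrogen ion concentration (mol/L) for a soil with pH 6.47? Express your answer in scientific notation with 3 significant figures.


Step 1: [H+] = 10^(-pH)
Step 2: [H+] = 10^(-6.47)
Step 3: [H+] = 3.39e-07 mol/L

3.39e-07


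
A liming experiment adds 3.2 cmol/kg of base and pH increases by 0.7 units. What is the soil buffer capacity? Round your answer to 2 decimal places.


Step 1: BC = change in base / change in pH
Step 2: BC = 3.2 / 0.7
Step 3: BC = 4.57 cmol/(kg*pH unit)

4.57


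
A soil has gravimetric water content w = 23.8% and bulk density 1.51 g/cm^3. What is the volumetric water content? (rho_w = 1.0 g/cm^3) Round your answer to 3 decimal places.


Step 1: theta = (w / 100) * BD / rho_w
Step 2: theta = (23.8 / 100) * 1.51 / 1.0
Step 3: theta = 0.238 * 1.51
Step 4: theta = 0.359

0.359


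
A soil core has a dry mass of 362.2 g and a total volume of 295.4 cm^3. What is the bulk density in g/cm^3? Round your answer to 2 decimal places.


Step 1: Identify the formula: BD = dry mass / volume
Step 2: Substitute values: BD = 362.2 / 295.4
Step 3: BD = 1.23 g/cm^3

1.23


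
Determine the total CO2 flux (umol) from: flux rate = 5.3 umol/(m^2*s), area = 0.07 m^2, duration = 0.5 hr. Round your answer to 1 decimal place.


Step 1: Convert time to seconds: 0.5 hr * 3600 = 1800.0 s
Step 2: Total = flux * area * time_s
Step 3: Total = 5.3 * 0.07 * 1800.0
Step 4: Total = 667.8 umol

667.8


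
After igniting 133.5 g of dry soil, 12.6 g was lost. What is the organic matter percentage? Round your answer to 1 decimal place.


Step 1: OM% = 100 * LOI / sample mass
Step 2: OM = 100 * 12.6 / 133.5
Step 3: OM = 9.4%

9.4


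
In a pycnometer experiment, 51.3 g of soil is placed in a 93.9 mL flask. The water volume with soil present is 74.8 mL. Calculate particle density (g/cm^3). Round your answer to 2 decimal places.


Step 1: Volume of solids = flask volume - water volume with soil
Step 2: V_solids = 93.9 - 74.8 = 19.1 mL
Step 3: Particle density = mass / V_solids = 51.3 / 19.1 = 2.69 g/cm^3

2.69


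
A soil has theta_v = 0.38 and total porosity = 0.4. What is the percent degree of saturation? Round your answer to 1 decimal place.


Step 1: S = 100 * theta_v / n
Step 2: S = 100 * 0.38 / 0.4
Step 3: S = 95.0%

95.0


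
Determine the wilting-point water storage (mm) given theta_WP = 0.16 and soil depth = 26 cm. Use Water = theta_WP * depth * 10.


Step 1: Water (mm) = theta_WP * depth * 10
Step 2: Water = 0.16 * 26 * 10
Step 3: Water = 41.6 mm

41.6


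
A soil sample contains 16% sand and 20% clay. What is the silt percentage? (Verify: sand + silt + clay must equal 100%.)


Step 1: sand + silt + clay = 100%
Step 2: silt = 100 - sand - clay
Step 3: silt = 100 - 16 - 20
Step 4: silt = 64%

64


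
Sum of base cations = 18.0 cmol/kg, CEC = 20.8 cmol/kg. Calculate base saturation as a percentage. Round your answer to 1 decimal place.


Step 1: BS = 100 * (sum of bases) / CEC
Step 2: BS = 100 * 18.0 / 20.8
Step 3: BS = 86.5%

86.5


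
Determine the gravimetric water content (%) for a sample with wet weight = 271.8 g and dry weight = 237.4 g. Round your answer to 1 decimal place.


Step 1: Water mass = wet - dry = 271.8 - 237.4 = 34.4 g
Step 2: w = 100 * water mass / dry mass
Step 3: w = 100 * 34.4 / 237.4 = 14.5%

14.5


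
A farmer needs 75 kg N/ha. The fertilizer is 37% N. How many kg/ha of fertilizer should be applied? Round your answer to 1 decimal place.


Step 1: Fertilizer rate = target N / (N content / 100)
Step 2: Rate = 75 / (37 / 100)
Step 3: Rate = 75 / 0.37
Step 4: Rate = 202.7 kg/ha

202.7


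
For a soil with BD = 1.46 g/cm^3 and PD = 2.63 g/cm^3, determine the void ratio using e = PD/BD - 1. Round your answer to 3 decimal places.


Step 1: e = PD / BD - 1
Step 2: e = 2.63 / 1.46 - 1
Step 3: e = 1.80137 - 1
Step 4: e = 0.801

0.801


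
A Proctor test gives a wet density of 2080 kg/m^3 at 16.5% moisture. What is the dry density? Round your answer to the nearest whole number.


Step 1: Dry density = wet density / (1 + w/100)
Step 2: Dry density = 2080 / (1 + 16.5/100)
Step 3: Dry density = 2080 / 1.165
Step 4: Dry density = 1785 kg/m^3

1785


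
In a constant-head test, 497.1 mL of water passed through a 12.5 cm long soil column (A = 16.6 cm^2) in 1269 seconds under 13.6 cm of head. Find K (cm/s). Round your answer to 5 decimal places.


Step 1: K = Q * L / (A * t * h)
Step 2: Numerator = 497.1 * 12.5 = 6213.75
Step 3: Denominator = 16.6 * 1269 * 13.6 = 286489.44
Step 4: K = 6213.75 / 286489.44 = 0.02169 cm/s

0.02169


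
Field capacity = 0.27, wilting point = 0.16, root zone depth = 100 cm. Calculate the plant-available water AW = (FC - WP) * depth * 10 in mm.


Step 1: Available water = (FC - WP) * depth * 10
Step 2: AW = (0.27 - 0.16) * 100 * 10
Step 3: AW = 0.11 * 100 * 10
Step 4: AW = 110.0 mm

110.0
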